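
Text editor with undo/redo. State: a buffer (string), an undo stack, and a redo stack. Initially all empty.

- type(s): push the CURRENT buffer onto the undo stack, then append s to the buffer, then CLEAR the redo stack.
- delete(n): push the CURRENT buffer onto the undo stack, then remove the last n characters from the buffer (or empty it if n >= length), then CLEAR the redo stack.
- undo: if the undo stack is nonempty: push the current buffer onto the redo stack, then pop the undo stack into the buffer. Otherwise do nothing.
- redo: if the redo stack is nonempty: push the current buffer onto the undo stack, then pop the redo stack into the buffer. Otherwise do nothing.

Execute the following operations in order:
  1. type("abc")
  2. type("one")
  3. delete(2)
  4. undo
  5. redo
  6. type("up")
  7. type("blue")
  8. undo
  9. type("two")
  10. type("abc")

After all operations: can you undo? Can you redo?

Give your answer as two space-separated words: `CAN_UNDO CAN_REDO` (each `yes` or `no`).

Answer: yes no

Derivation:
After op 1 (type): buf='abc' undo_depth=1 redo_depth=0
After op 2 (type): buf='abcone' undo_depth=2 redo_depth=0
After op 3 (delete): buf='abco' undo_depth=3 redo_depth=0
After op 4 (undo): buf='abcone' undo_depth=2 redo_depth=1
After op 5 (redo): buf='abco' undo_depth=3 redo_depth=0
After op 6 (type): buf='abcoup' undo_depth=4 redo_depth=0
After op 7 (type): buf='abcoupblue' undo_depth=5 redo_depth=0
After op 8 (undo): buf='abcoup' undo_depth=4 redo_depth=1
After op 9 (type): buf='abcouptwo' undo_depth=5 redo_depth=0
After op 10 (type): buf='abcouptwoabc' undo_depth=6 redo_depth=0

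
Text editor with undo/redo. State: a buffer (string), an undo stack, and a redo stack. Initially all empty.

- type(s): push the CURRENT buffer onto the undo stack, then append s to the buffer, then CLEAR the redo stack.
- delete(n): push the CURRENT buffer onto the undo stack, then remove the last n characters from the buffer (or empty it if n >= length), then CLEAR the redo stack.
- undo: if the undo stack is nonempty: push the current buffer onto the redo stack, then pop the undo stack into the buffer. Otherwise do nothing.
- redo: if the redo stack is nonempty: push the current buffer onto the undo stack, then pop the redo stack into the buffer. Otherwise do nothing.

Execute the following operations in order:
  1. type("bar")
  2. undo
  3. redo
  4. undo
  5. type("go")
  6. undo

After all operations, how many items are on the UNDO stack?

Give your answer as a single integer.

After op 1 (type): buf='bar' undo_depth=1 redo_depth=0
After op 2 (undo): buf='(empty)' undo_depth=0 redo_depth=1
After op 3 (redo): buf='bar' undo_depth=1 redo_depth=0
After op 4 (undo): buf='(empty)' undo_depth=0 redo_depth=1
After op 5 (type): buf='go' undo_depth=1 redo_depth=0
After op 6 (undo): buf='(empty)' undo_depth=0 redo_depth=1

Answer: 0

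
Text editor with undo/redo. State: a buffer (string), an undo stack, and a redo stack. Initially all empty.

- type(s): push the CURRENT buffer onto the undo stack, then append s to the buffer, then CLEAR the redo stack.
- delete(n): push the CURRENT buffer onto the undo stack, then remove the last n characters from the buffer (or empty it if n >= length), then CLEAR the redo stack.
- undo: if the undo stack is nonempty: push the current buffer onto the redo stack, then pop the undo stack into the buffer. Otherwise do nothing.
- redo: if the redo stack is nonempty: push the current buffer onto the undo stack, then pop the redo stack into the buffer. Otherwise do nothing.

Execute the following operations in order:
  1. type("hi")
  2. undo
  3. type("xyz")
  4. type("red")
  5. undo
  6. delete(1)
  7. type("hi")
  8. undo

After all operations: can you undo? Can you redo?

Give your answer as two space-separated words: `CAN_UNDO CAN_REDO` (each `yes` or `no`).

Answer: yes yes

Derivation:
After op 1 (type): buf='hi' undo_depth=1 redo_depth=0
After op 2 (undo): buf='(empty)' undo_depth=0 redo_depth=1
After op 3 (type): buf='xyz' undo_depth=1 redo_depth=0
After op 4 (type): buf='xyzred' undo_depth=2 redo_depth=0
After op 5 (undo): buf='xyz' undo_depth=1 redo_depth=1
After op 6 (delete): buf='xy' undo_depth=2 redo_depth=0
After op 7 (type): buf='xyhi' undo_depth=3 redo_depth=0
After op 8 (undo): buf='xy' undo_depth=2 redo_depth=1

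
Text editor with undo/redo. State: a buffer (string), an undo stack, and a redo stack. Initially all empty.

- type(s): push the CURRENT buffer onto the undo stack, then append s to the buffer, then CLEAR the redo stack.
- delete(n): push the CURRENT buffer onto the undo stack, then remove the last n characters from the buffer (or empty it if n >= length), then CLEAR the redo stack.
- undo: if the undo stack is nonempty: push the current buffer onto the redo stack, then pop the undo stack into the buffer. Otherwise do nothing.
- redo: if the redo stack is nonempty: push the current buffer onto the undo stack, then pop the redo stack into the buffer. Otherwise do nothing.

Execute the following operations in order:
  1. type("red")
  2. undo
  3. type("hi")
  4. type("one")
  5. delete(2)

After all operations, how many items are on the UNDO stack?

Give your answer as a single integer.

After op 1 (type): buf='red' undo_depth=1 redo_depth=0
After op 2 (undo): buf='(empty)' undo_depth=0 redo_depth=1
After op 3 (type): buf='hi' undo_depth=1 redo_depth=0
After op 4 (type): buf='hione' undo_depth=2 redo_depth=0
After op 5 (delete): buf='hio' undo_depth=3 redo_depth=0

Answer: 3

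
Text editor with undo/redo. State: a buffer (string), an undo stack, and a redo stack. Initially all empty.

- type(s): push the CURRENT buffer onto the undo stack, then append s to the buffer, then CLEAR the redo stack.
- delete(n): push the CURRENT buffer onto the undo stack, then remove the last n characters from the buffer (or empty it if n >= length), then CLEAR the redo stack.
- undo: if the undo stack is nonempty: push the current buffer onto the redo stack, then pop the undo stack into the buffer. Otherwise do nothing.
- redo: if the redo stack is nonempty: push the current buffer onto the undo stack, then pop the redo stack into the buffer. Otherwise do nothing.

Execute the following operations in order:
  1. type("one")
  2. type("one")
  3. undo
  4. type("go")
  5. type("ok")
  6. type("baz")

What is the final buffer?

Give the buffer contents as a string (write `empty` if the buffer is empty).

After op 1 (type): buf='one' undo_depth=1 redo_depth=0
After op 2 (type): buf='oneone' undo_depth=2 redo_depth=0
After op 3 (undo): buf='one' undo_depth=1 redo_depth=1
After op 4 (type): buf='onego' undo_depth=2 redo_depth=0
After op 5 (type): buf='onegook' undo_depth=3 redo_depth=0
After op 6 (type): buf='onegookbaz' undo_depth=4 redo_depth=0

Answer: onegookbaz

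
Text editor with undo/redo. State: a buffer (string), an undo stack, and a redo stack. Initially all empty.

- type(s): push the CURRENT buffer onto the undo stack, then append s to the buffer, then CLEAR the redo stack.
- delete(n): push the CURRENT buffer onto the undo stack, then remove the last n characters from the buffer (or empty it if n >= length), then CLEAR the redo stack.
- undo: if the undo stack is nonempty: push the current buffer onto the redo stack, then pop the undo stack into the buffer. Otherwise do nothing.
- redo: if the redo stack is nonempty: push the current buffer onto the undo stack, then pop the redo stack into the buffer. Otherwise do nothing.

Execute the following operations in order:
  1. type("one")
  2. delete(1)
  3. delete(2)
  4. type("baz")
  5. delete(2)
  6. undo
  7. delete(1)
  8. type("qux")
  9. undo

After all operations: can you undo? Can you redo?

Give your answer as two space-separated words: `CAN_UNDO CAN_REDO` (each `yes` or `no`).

After op 1 (type): buf='one' undo_depth=1 redo_depth=0
After op 2 (delete): buf='on' undo_depth=2 redo_depth=0
After op 3 (delete): buf='(empty)' undo_depth=3 redo_depth=0
After op 4 (type): buf='baz' undo_depth=4 redo_depth=0
After op 5 (delete): buf='b' undo_depth=5 redo_depth=0
After op 6 (undo): buf='baz' undo_depth=4 redo_depth=1
After op 7 (delete): buf='ba' undo_depth=5 redo_depth=0
After op 8 (type): buf='baqux' undo_depth=6 redo_depth=0
After op 9 (undo): buf='ba' undo_depth=5 redo_depth=1

Answer: yes yes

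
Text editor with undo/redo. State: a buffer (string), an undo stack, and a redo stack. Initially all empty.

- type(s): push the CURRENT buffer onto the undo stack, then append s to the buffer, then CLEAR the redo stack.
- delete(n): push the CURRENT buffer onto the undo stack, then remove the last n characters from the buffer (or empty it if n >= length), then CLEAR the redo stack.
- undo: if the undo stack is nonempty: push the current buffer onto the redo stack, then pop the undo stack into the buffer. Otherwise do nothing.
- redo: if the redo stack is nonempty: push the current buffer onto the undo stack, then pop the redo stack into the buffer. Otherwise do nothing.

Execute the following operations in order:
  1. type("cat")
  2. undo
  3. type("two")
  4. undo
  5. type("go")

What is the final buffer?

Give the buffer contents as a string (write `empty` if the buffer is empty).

Answer: go

Derivation:
After op 1 (type): buf='cat' undo_depth=1 redo_depth=0
After op 2 (undo): buf='(empty)' undo_depth=0 redo_depth=1
After op 3 (type): buf='two' undo_depth=1 redo_depth=0
After op 4 (undo): buf='(empty)' undo_depth=0 redo_depth=1
After op 5 (type): buf='go' undo_depth=1 redo_depth=0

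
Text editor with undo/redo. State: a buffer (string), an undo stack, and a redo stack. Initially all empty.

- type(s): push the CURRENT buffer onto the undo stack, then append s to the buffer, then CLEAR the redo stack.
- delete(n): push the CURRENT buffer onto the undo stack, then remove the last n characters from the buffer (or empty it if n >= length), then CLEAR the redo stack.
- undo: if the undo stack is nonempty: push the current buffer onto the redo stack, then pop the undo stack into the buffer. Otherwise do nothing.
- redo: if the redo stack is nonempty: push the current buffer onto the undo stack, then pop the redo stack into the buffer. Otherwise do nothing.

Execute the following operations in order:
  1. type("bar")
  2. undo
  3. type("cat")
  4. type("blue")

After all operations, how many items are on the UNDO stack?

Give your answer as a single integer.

After op 1 (type): buf='bar' undo_depth=1 redo_depth=0
After op 2 (undo): buf='(empty)' undo_depth=0 redo_depth=1
After op 3 (type): buf='cat' undo_depth=1 redo_depth=0
After op 4 (type): buf='catblue' undo_depth=2 redo_depth=0

Answer: 2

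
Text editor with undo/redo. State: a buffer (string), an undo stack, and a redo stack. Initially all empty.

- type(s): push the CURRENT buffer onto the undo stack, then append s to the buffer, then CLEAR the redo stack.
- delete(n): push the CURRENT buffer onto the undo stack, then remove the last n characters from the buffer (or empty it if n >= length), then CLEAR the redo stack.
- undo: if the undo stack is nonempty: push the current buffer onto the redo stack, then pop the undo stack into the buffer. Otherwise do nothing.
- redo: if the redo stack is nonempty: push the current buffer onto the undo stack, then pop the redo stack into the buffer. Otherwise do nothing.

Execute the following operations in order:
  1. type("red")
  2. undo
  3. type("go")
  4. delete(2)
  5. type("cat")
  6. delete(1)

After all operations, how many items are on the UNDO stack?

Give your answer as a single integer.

Answer: 4

Derivation:
After op 1 (type): buf='red' undo_depth=1 redo_depth=0
After op 2 (undo): buf='(empty)' undo_depth=0 redo_depth=1
After op 3 (type): buf='go' undo_depth=1 redo_depth=0
After op 4 (delete): buf='(empty)' undo_depth=2 redo_depth=0
After op 5 (type): buf='cat' undo_depth=3 redo_depth=0
After op 6 (delete): buf='ca' undo_depth=4 redo_depth=0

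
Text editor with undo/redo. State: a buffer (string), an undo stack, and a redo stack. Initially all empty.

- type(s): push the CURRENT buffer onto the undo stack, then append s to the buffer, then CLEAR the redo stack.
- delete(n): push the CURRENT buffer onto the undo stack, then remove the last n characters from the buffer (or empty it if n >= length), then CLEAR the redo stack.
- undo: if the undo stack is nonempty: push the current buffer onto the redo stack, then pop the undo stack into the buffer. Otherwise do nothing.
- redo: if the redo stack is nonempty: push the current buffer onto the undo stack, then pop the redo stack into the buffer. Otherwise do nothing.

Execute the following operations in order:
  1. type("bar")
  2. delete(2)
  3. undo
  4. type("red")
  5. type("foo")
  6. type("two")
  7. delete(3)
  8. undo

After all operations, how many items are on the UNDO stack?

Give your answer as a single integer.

After op 1 (type): buf='bar' undo_depth=1 redo_depth=0
After op 2 (delete): buf='b' undo_depth=2 redo_depth=0
After op 3 (undo): buf='bar' undo_depth=1 redo_depth=1
After op 4 (type): buf='barred' undo_depth=2 redo_depth=0
After op 5 (type): buf='barredfoo' undo_depth=3 redo_depth=0
After op 6 (type): buf='barredfootwo' undo_depth=4 redo_depth=0
After op 7 (delete): buf='barredfoo' undo_depth=5 redo_depth=0
After op 8 (undo): buf='barredfootwo' undo_depth=4 redo_depth=1

Answer: 4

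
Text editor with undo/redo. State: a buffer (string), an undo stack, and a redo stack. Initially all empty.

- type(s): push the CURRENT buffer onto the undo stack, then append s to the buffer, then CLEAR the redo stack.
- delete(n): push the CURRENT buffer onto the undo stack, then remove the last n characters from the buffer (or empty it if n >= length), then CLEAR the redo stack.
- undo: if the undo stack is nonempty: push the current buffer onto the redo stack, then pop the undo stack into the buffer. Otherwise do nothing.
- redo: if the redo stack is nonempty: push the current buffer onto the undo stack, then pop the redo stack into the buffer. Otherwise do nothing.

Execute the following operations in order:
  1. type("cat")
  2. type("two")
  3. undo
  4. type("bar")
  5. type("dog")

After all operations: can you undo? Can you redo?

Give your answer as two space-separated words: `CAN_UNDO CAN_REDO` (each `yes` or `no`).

After op 1 (type): buf='cat' undo_depth=1 redo_depth=0
After op 2 (type): buf='cattwo' undo_depth=2 redo_depth=0
After op 3 (undo): buf='cat' undo_depth=1 redo_depth=1
After op 4 (type): buf='catbar' undo_depth=2 redo_depth=0
After op 5 (type): buf='catbardog' undo_depth=3 redo_depth=0

Answer: yes no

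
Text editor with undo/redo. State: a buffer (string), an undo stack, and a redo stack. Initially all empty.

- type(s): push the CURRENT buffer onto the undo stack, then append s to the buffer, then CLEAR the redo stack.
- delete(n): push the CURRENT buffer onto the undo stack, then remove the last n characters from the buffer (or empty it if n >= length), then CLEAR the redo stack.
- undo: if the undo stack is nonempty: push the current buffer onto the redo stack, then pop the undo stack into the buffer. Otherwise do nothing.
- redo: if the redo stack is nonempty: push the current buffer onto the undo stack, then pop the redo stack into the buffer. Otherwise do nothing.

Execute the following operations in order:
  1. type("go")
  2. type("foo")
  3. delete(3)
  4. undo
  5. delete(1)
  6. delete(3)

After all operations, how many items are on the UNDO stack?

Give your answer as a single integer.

Answer: 4

Derivation:
After op 1 (type): buf='go' undo_depth=1 redo_depth=0
After op 2 (type): buf='gofoo' undo_depth=2 redo_depth=0
After op 3 (delete): buf='go' undo_depth=3 redo_depth=0
After op 4 (undo): buf='gofoo' undo_depth=2 redo_depth=1
After op 5 (delete): buf='gofo' undo_depth=3 redo_depth=0
After op 6 (delete): buf='g' undo_depth=4 redo_depth=0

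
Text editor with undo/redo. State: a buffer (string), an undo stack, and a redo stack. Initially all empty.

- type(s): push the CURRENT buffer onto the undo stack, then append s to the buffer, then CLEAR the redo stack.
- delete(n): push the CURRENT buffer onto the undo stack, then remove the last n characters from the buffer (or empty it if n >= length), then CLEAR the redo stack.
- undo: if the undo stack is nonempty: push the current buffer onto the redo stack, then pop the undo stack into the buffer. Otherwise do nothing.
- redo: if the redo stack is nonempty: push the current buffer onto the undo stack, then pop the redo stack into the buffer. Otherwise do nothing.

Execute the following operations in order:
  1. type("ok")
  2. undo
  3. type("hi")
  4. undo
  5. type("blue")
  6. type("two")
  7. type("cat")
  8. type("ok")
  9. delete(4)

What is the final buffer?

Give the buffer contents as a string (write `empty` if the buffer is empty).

After op 1 (type): buf='ok' undo_depth=1 redo_depth=0
After op 2 (undo): buf='(empty)' undo_depth=0 redo_depth=1
After op 3 (type): buf='hi' undo_depth=1 redo_depth=0
After op 4 (undo): buf='(empty)' undo_depth=0 redo_depth=1
After op 5 (type): buf='blue' undo_depth=1 redo_depth=0
After op 6 (type): buf='bluetwo' undo_depth=2 redo_depth=0
After op 7 (type): buf='bluetwocat' undo_depth=3 redo_depth=0
After op 8 (type): buf='bluetwocatok' undo_depth=4 redo_depth=0
After op 9 (delete): buf='bluetwoc' undo_depth=5 redo_depth=0

Answer: bluetwoc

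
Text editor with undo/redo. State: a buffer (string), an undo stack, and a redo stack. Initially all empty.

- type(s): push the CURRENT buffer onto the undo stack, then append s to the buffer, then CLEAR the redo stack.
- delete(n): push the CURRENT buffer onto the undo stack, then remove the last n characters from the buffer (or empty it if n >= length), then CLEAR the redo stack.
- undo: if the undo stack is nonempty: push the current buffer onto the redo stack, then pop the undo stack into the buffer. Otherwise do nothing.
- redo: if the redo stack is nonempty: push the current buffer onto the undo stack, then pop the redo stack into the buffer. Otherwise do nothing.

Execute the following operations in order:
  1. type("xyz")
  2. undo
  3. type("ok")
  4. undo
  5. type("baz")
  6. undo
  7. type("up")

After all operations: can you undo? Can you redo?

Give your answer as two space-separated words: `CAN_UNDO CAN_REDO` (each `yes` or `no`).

After op 1 (type): buf='xyz' undo_depth=1 redo_depth=0
After op 2 (undo): buf='(empty)' undo_depth=0 redo_depth=1
After op 3 (type): buf='ok' undo_depth=1 redo_depth=0
After op 4 (undo): buf='(empty)' undo_depth=0 redo_depth=1
After op 5 (type): buf='baz' undo_depth=1 redo_depth=0
After op 6 (undo): buf='(empty)' undo_depth=0 redo_depth=1
After op 7 (type): buf='up' undo_depth=1 redo_depth=0

Answer: yes no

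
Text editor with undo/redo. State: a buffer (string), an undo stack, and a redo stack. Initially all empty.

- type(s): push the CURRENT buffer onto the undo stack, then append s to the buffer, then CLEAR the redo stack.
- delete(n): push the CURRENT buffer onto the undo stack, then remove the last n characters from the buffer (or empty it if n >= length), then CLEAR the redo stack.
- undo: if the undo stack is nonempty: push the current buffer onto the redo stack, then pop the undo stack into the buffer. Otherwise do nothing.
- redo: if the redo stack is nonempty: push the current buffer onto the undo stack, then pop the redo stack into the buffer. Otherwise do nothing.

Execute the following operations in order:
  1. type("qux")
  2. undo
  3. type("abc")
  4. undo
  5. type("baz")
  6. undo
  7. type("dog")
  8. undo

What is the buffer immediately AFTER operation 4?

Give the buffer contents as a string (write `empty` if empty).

After op 1 (type): buf='qux' undo_depth=1 redo_depth=0
After op 2 (undo): buf='(empty)' undo_depth=0 redo_depth=1
After op 3 (type): buf='abc' undo_depth=1 redo_depth=0
After op 4 (undo): buf='(empty)' undo_depth=0 redo_depth=1

Answer: empty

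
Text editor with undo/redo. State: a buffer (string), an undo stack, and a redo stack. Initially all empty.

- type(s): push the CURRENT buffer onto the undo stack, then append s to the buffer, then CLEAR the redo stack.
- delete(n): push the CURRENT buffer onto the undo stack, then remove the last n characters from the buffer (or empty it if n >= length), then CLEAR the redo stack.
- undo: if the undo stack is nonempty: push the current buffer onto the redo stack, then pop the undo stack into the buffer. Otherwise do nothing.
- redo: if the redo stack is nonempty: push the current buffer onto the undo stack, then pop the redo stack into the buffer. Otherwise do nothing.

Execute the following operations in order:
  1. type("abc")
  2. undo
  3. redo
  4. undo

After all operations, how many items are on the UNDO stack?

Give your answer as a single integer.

After op 1 (type): buf='abc' undo_depth=1 redo_depth=0
After op 2 (undo): buf='(empty)' undo_depth=0 redo_depth=1
After op 3 (redo): buf='abc' undo_depth=1 redo_depth=0
After op 4 (undo): buf='(empty)' undo_depth=0 redo_depth=1

Answer: 0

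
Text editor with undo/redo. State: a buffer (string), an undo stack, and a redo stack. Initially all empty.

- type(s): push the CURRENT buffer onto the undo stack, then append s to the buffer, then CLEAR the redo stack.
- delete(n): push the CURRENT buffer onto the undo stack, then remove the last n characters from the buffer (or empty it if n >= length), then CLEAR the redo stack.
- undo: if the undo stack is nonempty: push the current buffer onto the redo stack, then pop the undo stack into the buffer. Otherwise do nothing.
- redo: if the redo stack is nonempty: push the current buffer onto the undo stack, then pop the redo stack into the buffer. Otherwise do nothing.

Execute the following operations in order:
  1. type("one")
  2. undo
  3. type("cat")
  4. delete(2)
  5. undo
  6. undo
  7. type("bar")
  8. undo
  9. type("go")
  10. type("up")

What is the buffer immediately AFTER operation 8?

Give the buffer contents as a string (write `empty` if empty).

After op 1 (type): buf='one' undo_depth=1 redo_depth=0
After op 2 (undo): buf='(empty)' undo_depth=0 redo_depth=1
After op 3 (type): buf='cat' undo_depth=1 redo_depth=0
After op 4 (delete): buf='c' undo_depth=2 redo_depth=0
After op 5 (undo): buf='cat' undo_depth=1 redo_depth=1
After op 6 (undo): buf='(empty)' undo_depth=0 redo_depth=2
After op 7 (type): buf='bar' undo_depth=1 redo_depth=0
After op 8 (undo): buf='(empty)' undo_depth=0 redo_depth=1

Answer: empty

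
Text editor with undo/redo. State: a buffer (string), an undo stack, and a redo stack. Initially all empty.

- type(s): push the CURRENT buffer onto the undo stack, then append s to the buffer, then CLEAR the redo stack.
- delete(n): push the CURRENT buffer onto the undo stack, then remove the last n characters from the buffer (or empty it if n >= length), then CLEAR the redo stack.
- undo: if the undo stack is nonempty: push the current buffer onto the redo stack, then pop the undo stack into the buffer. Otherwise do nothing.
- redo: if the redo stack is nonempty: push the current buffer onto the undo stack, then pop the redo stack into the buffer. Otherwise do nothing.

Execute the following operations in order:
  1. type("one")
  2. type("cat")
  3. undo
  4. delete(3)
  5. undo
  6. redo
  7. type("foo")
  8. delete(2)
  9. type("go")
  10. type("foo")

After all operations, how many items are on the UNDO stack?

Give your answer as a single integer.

Answer: 6

Derivation:
After op 1 (type): buf='one' undo_depth=1 redo_depth=0
After op 2 (type): buf='onecat' undo_depth=2 redo_depth=0
After op 3 (undo): buf='one' undo_depth=1 redo_depth=1
After op 4 (delete): buf='(empty)' undo_depth=2 redo_depth=0
After op 5 (undo): buf='one' undo_depth=1 redo_depth=1
After op 6 (redo): buf='(empty)' undo_depth=2 redo_depth=0
After op 7 (type): buf='foo' undo_depth=3 redo_depth=0
After op 8 (delete): buf='f' undo_depth=4 redo_depth=0
After op 9 (type): buf='fgo' undo_depth=5 redo_depth=0
After op 10 (type): buf='fgofoo' undo_depth=6 redo_depth=0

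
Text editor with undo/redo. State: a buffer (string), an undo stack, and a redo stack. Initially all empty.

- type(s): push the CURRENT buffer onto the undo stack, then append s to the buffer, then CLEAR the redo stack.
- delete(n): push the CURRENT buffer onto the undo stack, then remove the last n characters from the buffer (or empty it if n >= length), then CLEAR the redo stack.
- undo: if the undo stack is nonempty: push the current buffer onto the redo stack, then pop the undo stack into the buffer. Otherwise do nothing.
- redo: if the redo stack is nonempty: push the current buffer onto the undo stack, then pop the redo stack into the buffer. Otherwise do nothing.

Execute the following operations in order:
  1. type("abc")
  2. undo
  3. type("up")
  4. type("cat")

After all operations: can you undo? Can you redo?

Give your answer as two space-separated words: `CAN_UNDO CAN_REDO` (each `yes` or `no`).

After op 1 (type): buf='abc' undo_depth=1 redo_depth=0
After op 2 (undo): buf='(empty)' undo_depth=0 redo_depth=1
After op 3 (type): buf='up' undo_depth=1 redo_depth=0
After op 4 (type): buf='upcat' undo_depth=2 redo_depth=0

Answer: yes no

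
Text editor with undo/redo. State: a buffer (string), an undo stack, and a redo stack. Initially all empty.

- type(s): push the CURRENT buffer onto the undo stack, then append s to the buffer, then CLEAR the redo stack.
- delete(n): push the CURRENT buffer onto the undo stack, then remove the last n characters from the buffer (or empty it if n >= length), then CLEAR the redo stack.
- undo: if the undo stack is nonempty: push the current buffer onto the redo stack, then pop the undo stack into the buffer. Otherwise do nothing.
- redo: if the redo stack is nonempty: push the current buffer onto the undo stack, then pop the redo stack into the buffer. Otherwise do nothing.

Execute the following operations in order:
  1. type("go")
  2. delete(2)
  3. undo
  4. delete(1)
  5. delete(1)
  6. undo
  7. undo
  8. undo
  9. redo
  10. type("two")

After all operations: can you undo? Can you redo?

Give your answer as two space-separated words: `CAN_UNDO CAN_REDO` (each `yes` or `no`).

Answer: yes no

Derivation:
After op 1 (type): buf='go' undo_depth=1 redo_depth=0
After op 2 (delete): buf='(empty)' undo_depth=2 redo_depth=0
After op 3 (undo): buf='go' undo_depth=1 redo_depth=1
After op 4 (delete): buf='g' undo_depth=2 redo_depth=0
After op 5 (delete): buf='(empty)' undo_depth=3 redo_depth=0
After op 6 (undo): buf='g' undo_depth=2 redo_depth=1
After op 7 (undo): buf='go' undo_depth=1 redo_depth=2
After op 8 (undo): buf='(empty)' undo_depth=0 redo_depth=3
After op 9 (redo): buf='go' undo_depth=1 redo_depth=2
After op 10 (type): buf='gotwo' undo_depth=2 redo_depth=0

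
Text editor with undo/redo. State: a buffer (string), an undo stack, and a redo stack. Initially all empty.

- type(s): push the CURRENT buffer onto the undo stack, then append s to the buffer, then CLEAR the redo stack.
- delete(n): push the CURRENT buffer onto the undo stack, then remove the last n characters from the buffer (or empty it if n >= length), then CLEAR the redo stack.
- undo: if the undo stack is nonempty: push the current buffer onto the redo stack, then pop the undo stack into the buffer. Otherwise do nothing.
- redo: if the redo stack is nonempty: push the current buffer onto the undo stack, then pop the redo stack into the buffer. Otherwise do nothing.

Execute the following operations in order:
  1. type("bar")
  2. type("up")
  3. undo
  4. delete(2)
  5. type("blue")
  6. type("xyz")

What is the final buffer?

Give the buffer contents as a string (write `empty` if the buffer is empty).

After op 1 (type): buf='bar' undo_depth=1 redo_depth=0
After op 2 (type): buf='barup' undo_depth=2 redo_depth=0
After op 3 (undo): buf='bar' undo_depth=1 redo_depth=1
After op 4 (delete): buf='b' undo_depth=2 redo_depth=0
After op 5 (type): buf='bblue' undo_depth=3 redo_depth=0
After op 6 (type): buf='bbluexyz' undo_depth=4 redo_depth=0

Answer: bbluexyz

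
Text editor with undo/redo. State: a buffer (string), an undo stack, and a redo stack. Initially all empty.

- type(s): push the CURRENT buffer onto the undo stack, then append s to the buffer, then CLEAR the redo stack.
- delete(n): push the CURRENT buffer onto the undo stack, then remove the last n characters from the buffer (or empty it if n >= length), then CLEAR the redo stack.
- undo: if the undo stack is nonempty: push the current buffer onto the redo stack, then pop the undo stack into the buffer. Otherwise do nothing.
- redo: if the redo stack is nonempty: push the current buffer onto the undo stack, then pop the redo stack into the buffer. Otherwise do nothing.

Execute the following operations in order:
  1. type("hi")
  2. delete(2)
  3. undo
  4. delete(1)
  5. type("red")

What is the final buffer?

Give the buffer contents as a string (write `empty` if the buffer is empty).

After op 1 (type): buf='hi' undo_depth=1 redo_depth=0
After op 2 (delete): buf='(empty)' undo_depth=2 redo_depth=0
After op 3 (undo): buf='hi' undo_depth=1 redo_depth=1
After op 4 (delete): buf='h' undo_depth=2 redo_depth=0
After op 5 (type): buf='hred' undo_depth=3 redo_depth=0

Answer: hred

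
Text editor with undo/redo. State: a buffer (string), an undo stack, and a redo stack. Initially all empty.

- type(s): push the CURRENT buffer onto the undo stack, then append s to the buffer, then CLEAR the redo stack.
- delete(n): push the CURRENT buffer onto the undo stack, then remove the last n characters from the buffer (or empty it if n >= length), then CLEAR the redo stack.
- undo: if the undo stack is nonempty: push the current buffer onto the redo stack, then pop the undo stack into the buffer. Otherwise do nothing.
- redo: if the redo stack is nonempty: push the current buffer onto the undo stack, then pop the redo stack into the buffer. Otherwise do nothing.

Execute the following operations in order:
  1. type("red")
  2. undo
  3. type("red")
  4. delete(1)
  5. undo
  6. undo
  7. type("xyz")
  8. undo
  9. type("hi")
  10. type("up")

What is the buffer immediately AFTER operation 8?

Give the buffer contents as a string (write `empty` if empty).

After op 1 (type): buf='red' undo_depth=1 redo_depth=0
After op 2 (undo): buf='(empty)' undo_depth=0 redo_depth=1
After op 3 (type): buf='red' undo_depth=1 redo_depth=0
After op 4 (delete): buf='re' undo_depth=2 redo_depth=0
After op 5 (undo): buf='red' undo_depth=1 redo_depth=1
After op 6 (undo): buf='(empty)' undo_depth=0 redo_depth=2
After op 7 (type): buf='xyz' undo_depth=1 redo_depth=0
After op 8 (undo): buf='(empty)' undo_depth=0 redo_depth=1

Answer: empty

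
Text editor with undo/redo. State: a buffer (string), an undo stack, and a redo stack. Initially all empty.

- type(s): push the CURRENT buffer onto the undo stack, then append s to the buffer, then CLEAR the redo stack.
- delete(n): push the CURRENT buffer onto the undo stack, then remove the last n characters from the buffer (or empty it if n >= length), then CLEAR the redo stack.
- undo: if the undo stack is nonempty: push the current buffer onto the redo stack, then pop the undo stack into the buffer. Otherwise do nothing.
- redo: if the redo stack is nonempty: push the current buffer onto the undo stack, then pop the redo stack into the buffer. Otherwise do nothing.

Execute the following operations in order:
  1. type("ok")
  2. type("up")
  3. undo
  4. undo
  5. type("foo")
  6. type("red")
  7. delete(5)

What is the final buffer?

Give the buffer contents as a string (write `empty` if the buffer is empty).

Answer: f

Derivation:
After op 1 (type): buf='ok' undo_depth=1 redo_depth=0
After op 2 (type): buf='okup' undo_depth=2 redo_depth=0
After op 3 (undo): buf='ok' undo_depth=1 redo_depth=1
After op 4 (undo): buf='(empty)' undo_depth=0 redo_depth=2
After op 5 (type): buf='foo' undo_depth=1 redo_depth=0
After op 6 (type): buf='foored' undo_depth=2 redo_depth=0
After op 7 (delete): buf='f' undo_depth=3 redo_depth=0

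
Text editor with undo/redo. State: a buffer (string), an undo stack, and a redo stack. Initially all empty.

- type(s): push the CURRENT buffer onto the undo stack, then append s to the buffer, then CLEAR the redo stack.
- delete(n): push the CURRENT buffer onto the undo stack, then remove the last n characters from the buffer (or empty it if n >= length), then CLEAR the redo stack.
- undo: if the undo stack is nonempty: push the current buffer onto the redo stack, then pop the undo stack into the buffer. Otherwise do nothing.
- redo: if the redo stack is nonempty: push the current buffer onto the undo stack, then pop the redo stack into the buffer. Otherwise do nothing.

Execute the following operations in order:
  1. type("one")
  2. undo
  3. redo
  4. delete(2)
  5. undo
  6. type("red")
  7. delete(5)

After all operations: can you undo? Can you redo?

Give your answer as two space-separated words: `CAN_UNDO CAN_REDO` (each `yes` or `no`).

Answer: yes no

Derivation:
After op 1 (type): buf='one' undo_depth=1 redo_depth=0
After op 2 (undo): buf='(empty)' undo_depth=0 redo_depth=1
After op 3 (redo): buf='one' undo_depth=1 redo_depth=0
After op 4 (delete): buf='o' undo_depth=2 redo_depth=0
After op 5 (undo): buf='one' undo_depth=1 redo_depth=1
After op 6 (type): buf='onered' undo_depth=2 redo_depth=0
After op 7 (delete): buf='o' undo_depth=3 redo_depth=0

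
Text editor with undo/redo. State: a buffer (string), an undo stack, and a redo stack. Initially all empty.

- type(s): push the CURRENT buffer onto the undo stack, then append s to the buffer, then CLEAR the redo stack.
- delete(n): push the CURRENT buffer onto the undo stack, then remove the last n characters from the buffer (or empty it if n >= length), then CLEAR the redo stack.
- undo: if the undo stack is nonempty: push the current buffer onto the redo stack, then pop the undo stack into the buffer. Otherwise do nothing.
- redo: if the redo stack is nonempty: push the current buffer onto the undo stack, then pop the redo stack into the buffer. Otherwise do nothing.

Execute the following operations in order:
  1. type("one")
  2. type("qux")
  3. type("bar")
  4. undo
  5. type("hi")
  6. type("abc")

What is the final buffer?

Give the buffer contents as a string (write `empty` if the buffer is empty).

Answer: onequxhiabc

Derivation:
After op 1 (type): buf='one' undo_depth=1 redo_depth=0
After op 2 (type): buf='onequx' undo_depth=2 redo_depth=0
After op 3 (type): buf='onequxbar' undo_depth=3 redo_depth=0
After op 4 (undo): buf='onequx' undo_depth=2 redo_depth=1
After op 5 (type): buf='onequxhi' undo_depth=3 redo_depth=0
After op 6 (type): buf='onequxhiabc' undo_depth=4 redo_depth=0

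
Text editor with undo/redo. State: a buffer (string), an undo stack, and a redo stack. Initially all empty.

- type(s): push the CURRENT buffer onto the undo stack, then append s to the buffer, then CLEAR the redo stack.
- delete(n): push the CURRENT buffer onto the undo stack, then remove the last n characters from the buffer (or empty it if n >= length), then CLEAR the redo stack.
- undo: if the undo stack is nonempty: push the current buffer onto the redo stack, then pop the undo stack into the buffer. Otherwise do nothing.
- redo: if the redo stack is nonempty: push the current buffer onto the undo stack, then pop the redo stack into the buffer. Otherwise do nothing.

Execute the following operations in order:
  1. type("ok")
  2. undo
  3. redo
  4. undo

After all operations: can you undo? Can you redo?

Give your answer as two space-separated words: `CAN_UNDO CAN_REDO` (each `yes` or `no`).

Answer: no yes

Derivation:
After op 1 (type): buf='ok' undo_depth=1 redo_depth=0
After op 2 (undo): buf='(empty)' undo_depth=0 redo_depth=1
After op 3 (redo): buf='ok' undo_depth=1 redo_depth=0
After op 4 (undo): buf='(empty)' undo_depth=0 redo_depth=1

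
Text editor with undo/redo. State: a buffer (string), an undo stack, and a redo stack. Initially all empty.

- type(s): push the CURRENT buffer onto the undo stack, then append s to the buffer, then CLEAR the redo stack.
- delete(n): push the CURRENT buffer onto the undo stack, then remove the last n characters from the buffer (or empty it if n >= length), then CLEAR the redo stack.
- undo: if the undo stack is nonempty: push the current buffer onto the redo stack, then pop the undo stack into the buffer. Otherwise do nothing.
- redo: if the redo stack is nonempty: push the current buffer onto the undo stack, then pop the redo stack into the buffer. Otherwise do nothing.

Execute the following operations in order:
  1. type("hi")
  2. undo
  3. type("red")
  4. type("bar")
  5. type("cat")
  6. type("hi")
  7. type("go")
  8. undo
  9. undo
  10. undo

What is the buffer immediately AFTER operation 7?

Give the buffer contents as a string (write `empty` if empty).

After op 1 (type): buf='hi' undo_depth=1 redo_depth=0
After op 2 (undo): buf='(empty)' undo_depth=0 redo_depth=1
After op 3 (type): buf='red' undo_depth=1 redo_depth=0
After op 4 (type): buf='redbar' undo_depth=2 redo_depth=0
After op 5 (type): buf='redbarcat' undo_depth=3 redo_depth=0
After op 6 (type): buf='redbarcathi' undo_depth=4 redo_depth=0
After op 7 (type): buf='redbarcathigo' undo_depth=5 redo_depth=0

Answer: redbarcathigo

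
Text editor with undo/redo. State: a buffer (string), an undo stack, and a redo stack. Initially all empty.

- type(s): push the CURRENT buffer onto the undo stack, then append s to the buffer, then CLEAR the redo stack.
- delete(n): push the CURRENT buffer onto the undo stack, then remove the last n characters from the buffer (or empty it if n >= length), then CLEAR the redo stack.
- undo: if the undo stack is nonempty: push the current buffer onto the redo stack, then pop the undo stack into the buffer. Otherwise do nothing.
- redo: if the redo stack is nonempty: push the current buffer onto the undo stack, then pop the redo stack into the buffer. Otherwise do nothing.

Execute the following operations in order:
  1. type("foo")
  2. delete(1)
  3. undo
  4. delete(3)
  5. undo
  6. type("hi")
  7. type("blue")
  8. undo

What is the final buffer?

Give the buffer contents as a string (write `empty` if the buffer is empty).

After op 1 (type): buf='foo' undo_depth=1 redo_depth=0
After op 2 (delete): buf='fo' undo_depth=2 redo_depth=0
After op 3 (undo): buf='foo' undo_depth=1 redo_depth=1
After op 4 (delete): buf='(empty)' undo_depth=2 redo_depth=0
After op 5 (undo): buf='foo' undo_depth=1 redo_depth=1
After op 6 (type): buf='foohi' undo_depth=2 redo_depth=0
After op 7 (type): buf='foohiblue' undo_depth=3 redo_depth=0
After op 8 (undo): buf='foohi' undo_depth=2 redo_depth=1

Answer: foohi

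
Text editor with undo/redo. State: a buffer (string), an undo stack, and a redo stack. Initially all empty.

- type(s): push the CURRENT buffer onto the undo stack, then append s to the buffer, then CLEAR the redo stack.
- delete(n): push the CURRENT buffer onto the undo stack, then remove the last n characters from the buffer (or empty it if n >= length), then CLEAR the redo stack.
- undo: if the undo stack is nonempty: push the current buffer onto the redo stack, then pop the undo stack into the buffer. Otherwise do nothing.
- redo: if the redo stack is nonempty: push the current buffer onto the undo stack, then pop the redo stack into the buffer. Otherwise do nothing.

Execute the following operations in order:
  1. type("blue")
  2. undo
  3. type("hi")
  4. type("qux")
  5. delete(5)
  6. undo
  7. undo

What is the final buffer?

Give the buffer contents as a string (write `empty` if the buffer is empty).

Answer: hi

Derivation:
After op 1 (type): buf='blue' undo_depth=1 redo_depth=0
After op 2 (undo): buf='(empty)' undo_depth=0 redo_depth=1
After op 3 (type): buf='hi' undo_depth=1 redo_depth=0
After op 4 (type): buf='hiqux' undo_depth=2 redo_depth=0
After op 5 (delete): buf='(empty)' undo_depth=3 redo_depth=0
After op 6 (undo): buf='hiqux' undo_depth=2 redo_depth=1
After op 7 (undo): buf='hi' undo_depth=1 redo_depth=2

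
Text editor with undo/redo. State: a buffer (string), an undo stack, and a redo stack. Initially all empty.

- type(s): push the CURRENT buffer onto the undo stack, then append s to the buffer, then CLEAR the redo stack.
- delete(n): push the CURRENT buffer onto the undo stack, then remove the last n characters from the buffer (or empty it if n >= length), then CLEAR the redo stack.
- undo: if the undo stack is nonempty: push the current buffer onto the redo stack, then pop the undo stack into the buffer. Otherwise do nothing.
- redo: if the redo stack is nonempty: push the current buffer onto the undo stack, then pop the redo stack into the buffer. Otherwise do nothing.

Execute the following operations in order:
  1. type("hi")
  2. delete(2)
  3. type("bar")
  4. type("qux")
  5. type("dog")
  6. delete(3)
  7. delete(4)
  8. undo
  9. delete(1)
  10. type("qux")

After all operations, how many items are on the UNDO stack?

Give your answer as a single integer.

Answer: 8

Derivation:
After op 1 (type): buf='hi' undo_depth=1 redo_depth=0
After op 2 (delete): buf='(empty)' undo_depth=2 redo_depth=0
After op 3 (type): buf='bar' undo_depth=3 redo_depth=0
After op 4 (type): buf='barqux' undo_depth=4 redo_depth=0
After op 5 (type): buf='barquxdog' undo_depth=5 redo_depth=0
After op 6 (delete): buf='barqux' undo_depth=6 redo_depth=0
After op 7 (delete): buf='ba' undo_depth=7 redo_depth=0
After op 8 (undo): buf='barqux' undo_depth=6 redo_depth=1
After op 9 (delete): buf='barqu' undo_depth=7 redo_depth=0
After op 10 (type): buf='barququx' undo_depth=8 redo_depth=0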